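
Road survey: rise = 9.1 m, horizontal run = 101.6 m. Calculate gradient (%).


Formula: Gradient = rise / run * 100
Gradient = 9.1 / 101.6 * 100 = 9.0%

9.0


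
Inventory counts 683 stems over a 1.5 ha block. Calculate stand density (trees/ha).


Formula: Stand Density = N_trees / Area_ha
Density = 683 trees / 1.5 ha
Density = 455 trees/ha

455


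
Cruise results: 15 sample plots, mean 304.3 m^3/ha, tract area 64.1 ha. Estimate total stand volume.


Formula: Total Volume = Mean Volume per ha * Total Area
Total Volume = 304.3 m^3/ha * 64.1 ha
Total Volume = 19506 m^3

19506


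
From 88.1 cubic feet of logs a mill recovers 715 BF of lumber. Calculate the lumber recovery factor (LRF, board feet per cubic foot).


Formula: LRF = Lumber Output (BF) / Log Input (ft^3)
LRF = 715 BF / 88.1 ft^3
LRF = 8.12 BF/ft^3

8.12


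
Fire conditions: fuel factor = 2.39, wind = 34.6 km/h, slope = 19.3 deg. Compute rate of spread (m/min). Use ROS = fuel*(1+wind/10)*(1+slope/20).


Formula: ROS = fuel * (1 + wind/10) * (1 + slope/20)
Wind factor = 1 + 34.6/10 = 4.46
Slope factor = 1 + 19.3/20 = 1.965
ROS = 2.39 * 4.46 * 1.965 = 20.95 m/min

20.95


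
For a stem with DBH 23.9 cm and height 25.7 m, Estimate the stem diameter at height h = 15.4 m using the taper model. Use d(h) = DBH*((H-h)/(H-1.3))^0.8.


Taper: d(h) = DBH * ((H - h) / (H - 1.3))^0.8
Numerator = H - h = 25.7 - 15.4 = 10.3 m
Denominator = H - 1.3 = 25.7 - 1.3 = 24.4 m
Ratio = 10.3 / 24.4 = 0.42213
d = 23.9 * 0.42213^0.8 = 12.0 cm

12.0


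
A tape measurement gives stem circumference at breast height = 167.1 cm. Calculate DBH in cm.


Formula: DBH = C / pi
DBH = 167.1 / pi
pi = 3.14159...
DBH = 53.2 cm

53.2


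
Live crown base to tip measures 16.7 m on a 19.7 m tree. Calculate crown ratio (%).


Formula: Crown Ratio = (Crown Length / Total Height) * 100
CR = (16.7 m / 19.7 m) * 100
CR = 0.8477 * 100 = 84.8%

84.8


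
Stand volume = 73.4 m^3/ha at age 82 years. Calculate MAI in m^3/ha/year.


Formula: MAI = Total Volume / Stand Age
MAI = 73.4 m^3/ha / 82 years
MAI = 0.9 m^3/ha/year

0.9


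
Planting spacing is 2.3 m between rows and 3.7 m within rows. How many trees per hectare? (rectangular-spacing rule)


Formula: TPH = 10000 m^2/ha / (spacing_x * spacing_y)
Area per tree = 2.3 m * 3.7 m = 8.51 m^2
TPH = 10000 / 8.51 = 1175 trees/ha

1175


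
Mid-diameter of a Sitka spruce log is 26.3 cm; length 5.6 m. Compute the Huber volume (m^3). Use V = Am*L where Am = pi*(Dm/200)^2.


Huber: V = Am * L,  Am = pi*(Dm/200)^2
Am = pi*(26.3/200)^2 = 0.054325 m^2
V = 0.054325*5.6 = 0.3042 m^3

0.3042


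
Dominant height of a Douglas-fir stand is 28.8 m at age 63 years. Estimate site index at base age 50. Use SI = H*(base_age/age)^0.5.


Formula: SI = H_dom * (base_age / age)^0.5
Age ratio = 50 / 63 = 0.79365
sqrt(age_ratio) = 0.89087
SI = 28.8 * 0.89087 = 25.7 m

25.7


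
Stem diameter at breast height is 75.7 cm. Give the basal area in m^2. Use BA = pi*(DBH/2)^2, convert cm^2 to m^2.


Formula: BA = pi * (DBH/2)^2 / 10000  (cm^2 to m^2)
Radius = DBH/2 = 75.7/2 = 37.85 cm
BA = pi * 37.85^2 / 10000
   = 4500.7163 cm^2 / 10000
   = 0.4501 m^2

0.4501


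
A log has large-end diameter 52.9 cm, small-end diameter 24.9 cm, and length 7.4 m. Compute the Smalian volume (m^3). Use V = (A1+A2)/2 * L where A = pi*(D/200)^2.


Smalian: V = (A1 + A2)/2 * L,  A = pi*(D/200)^2
A1 = pi*(52.9/200)^2 = 0.219787 m^2
A2 = pi*(24.9/200)^2 = 0.048695 m^2
V = (0.219787+0.048695)/2*7.4 = 0.9934 m^3

0.9934


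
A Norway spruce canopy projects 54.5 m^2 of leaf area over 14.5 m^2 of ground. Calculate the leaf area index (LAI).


Formula: LAI = total leaf area / ground area  (dimensionless)
LAI = 54.5 m^2 / 14.5 m^2
LAI = 3.76

3.76


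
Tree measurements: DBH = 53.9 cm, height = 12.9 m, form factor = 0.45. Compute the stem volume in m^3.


Formula: V = pi * (DBH/200)^2 * H * ff
Radius = DBH/200 = 53.9/200 = 0.2695 m
Radius^2 = 0.2695^2 = 0.07263025 m^2
V = pi * 0.07263025 * 12.9 * 0.45
V = 1.325 m^3

1.325


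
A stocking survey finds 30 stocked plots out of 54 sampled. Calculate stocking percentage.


Formula: Stocking % = stocked plots / total plots * 100
Stocking = 30 / 54 * 100
Stocking = 0.5556 * 100 = 55.6%

55.6


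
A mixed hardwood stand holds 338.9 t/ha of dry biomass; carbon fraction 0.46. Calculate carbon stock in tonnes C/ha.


Formula: Carbon Stock = Biomass * Carbon Fraction
C = 338.9 t/ha * 0.46
C = 155.9 t C/ha

155.9


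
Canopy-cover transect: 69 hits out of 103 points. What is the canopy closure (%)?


Formula: Canopy closure = covered points / total points * 100
Closure = 69 / 103 * 100
Closure = 0.6699 * 100 = 67.0%

67.0


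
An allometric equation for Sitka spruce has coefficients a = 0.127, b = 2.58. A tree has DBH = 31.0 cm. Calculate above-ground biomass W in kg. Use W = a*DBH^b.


Formula: W = a * DBH^b  (allometric power law)
DBH^b = 31.0^2.58 = 7042.2781
W = 0.127 * 7042.2781 = 894.4 kg

894.4


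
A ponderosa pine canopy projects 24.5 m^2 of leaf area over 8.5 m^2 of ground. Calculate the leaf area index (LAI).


Formula: LAI = total leaf area / ground area  (dimensionless)
LAI = 24.5 m^2 / 8.5 m^2
LAI = 2.88

2.88


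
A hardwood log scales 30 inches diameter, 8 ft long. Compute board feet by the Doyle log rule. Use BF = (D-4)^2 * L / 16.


Doyle: BF = (D - 4)^2 * L / 16
Adjusted diameter = 30 - 4 = 26 in
(D-4)^2 = 26^2 = 676
BF = 676 * 8 / 16 = 338 BF

338


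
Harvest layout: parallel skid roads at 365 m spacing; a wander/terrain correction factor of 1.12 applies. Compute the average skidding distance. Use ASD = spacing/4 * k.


Formula: ASD = (spacing / 4) * correction
Uncorrected distance = spacing / 4 = 365 / 4 = 91.25 m
ASD = 91.25 * 1.12 = 102 m

102


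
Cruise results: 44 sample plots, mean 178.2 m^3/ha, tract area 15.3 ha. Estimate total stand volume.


Formula: Total Volume = Mean Volume per ha * Total Area
Total Volume = 178.2 m^3/ha * 15.3 ha
Total Volume = 2726 m^3

2726


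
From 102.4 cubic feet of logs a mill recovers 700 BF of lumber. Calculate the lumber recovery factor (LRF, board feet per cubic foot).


Formula: LRF = Lumber Output (BF) / Log Input (ft^3)
LRF = 700 BF / 102.4 ft^3
LRF = 6.84 BF/ft^3

6.84


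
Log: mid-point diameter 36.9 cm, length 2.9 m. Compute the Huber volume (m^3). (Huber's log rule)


Huber: V = Am * L,  Am = pi*(Dm/200)^2
Am = pi*(36.9/200)^2 = 0.106941 m^2
V = 0.106941*2.9 = 0.3101 m^3

0.3101


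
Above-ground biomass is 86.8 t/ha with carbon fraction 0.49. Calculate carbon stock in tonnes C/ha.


Formula: Carbon Stock = Biomass * Carbon Fraction
C = 86.8 t/ha * 0.49
C = 42.5 t C/ha

42.5


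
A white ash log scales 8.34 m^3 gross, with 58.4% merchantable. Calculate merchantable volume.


Formula: MV = V_total * (merchantable_pct / 100)
Merchantable fraction = 58.4% / 100 = 0.584
MV = 8.34 m^3 * 0.584 = 4.871 m^3

4.871


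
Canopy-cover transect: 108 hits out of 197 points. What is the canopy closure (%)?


Formula: Canopy closure = covered points / total points * 100
Closure = 108 / 197 * 100
Closure = 0.5482 * 100 = 54.8%

54.8


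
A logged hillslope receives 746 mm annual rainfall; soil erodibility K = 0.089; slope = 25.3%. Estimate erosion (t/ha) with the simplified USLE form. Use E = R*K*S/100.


Formula: E = R * K * S / 100  (simplified USLE)
R * K = 746 * 0.089 = 66.394
E = 66.394 * 25.3 / 100 = 16.8 t/ha

16.8


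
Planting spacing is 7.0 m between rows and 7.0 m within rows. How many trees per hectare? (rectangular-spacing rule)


Formula: TPH = 10000 m^2/ha / (spacing_x * spacing_y)
Area per tree = 7.0 m * 7.0 m = 49.0 m^2
TPH = 10000 / 49.0 = 204 trees/ha

204


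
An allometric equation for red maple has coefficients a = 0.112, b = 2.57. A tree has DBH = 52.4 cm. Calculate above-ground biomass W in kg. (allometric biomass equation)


Formula: W = a * DBH^b  (allometric power law)
DBH^b = 52.4^2.57 = 26222.9416
W = 0.112 * 26222.9416 = 2937.0 kg

2937.0


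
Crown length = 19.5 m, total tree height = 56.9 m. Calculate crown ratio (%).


Formula: Crown Ratio = (Crown Length / Total Height) * 100
CR = (19.5 m / 56.9 m) * 100
CR = 0.3427 * 100 = 34.3%

34.3


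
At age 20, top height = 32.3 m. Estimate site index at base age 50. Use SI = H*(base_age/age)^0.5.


Formula: SI = H_dom * (base_age / age)^0.5
Age ratio = 50 / 20 = 2.5
sqrt(age_ratio) = 1.58114
SI = 32.3 * 1.58114 = 51.1 m

51.1


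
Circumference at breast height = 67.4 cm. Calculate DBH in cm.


Formula: DBH = C / pi
DBH = 67.4 / pi
pi = 3.14159...
DBH = 21.5 cm

21.5


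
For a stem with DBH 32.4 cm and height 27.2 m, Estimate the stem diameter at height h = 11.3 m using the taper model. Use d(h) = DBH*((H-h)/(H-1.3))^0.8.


Taper: d(h) = DBH * ((H - h) / (H - 1.3))^0.8
Numerator = H - h = 27.2 - 11.3 = 15.9 m
Denominator = H - 1.3 = 27.2 - 1.3 = 25.9 m
Ratio = 15.9 / 25.9 = 0.6139
d = 32.4 * 0.6139^0.8 = 21.9 cm

21.9


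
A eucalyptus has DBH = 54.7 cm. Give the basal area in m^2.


Formula: BA = pi * (DBH/2)^2 / 10000  (cm^2 to m^2)
Radius = DBH/2 = 54.7/2 = 27.35 cm
BA = pi * 27.35^2 / 10000
   = 2349.982 cm^2 / 10000
   = 0.235 m^2

0.235


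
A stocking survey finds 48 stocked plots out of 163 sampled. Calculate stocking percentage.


Formula: Stocking % = stocked plots / total plots * 100
Stocking = 48 / 163 * 100
Stocking = 0.2945 * 100 = 29.4%

29.4


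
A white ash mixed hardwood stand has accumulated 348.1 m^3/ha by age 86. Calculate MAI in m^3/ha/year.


Formula: MAI = Total Volume / Stand Age
MAI = 348.1 m^3/ha / 86 years
MAI = 4.05 m^3/ha/year

4.05


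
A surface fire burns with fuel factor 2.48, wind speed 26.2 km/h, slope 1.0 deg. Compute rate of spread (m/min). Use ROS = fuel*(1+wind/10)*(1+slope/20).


Formula: ROS = fuel * (1 + wind/10) * (1 + slope/20)
Wind factor = 1 + 26.2/10 = 3.62
Slope factor = 1 + 1.0/20 = 1.05
ROS = 2.48 * 3.62 * 1.05 = 9.43 m/min

9.43


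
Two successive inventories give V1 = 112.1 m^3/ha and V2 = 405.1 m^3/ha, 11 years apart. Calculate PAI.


Formula: PAI = (V_T2 - V_T1) / (T2 - T1)
Volume increment = 405.1 - 112.1 = 293.0 m^3/ha
PAI = 293.0 / 11 = 26.64 m^3/ha/year

26.64


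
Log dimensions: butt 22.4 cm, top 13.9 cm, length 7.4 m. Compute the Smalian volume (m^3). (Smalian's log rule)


Smalian: V = (A1 + A2)/2 * L,  A = pi*(D/200)^2
A1 = pi*(22.4/200)^2 = 0.039408 m^2
A2 = pi*(13.9/200)^2 = 0.015175 m^2
V = (0.039408+0.015175)/2*7.4 = 0.202 m^3

0.202


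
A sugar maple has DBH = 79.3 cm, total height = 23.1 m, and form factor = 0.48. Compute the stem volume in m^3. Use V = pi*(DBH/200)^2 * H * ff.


Formula: V = pi * (DBH/200)^2 * H * ff
Radius = DBH/200 = 79.3/200 = 0.3965 m
Radius^2 = 0.3965^2 = 0.15721225 m^2
V = pi * 0.15721225 * 23.1 * 0.48
V = 5.476 m^3

5.476


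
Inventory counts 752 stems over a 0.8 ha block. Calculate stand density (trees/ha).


Formula: Stand Density = N_trees / Area_ha
Density = 752 trees / 0.8 ha
Density = 940 trees/ha

940


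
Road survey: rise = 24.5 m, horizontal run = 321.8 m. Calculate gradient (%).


Formula: Gradient = rise / run * 100
Gradient = 24.5 / 321.8 * 100 = 7.6%

7.6


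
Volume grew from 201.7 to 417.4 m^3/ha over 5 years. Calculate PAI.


Formula: PAI = (V_T2 - V_T1) / (T2 - T1)
Volume increment = 417.4 - 201.7 = 215.7 m^3/ha
PAI = 215.7 / 5 = 43.14 m^3/ha/year

43.14


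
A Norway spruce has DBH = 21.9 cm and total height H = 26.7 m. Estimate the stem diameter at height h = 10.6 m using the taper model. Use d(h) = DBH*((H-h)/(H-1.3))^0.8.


Taper: d(h) = DBH * ((H - h) / (H - 1.3))^0.8
Numerator = H - h = 26.7 - 10.6 = 16.1 m
Denominator = H - 1.3 = 26.7 - 1.3 = 25.4 m
Ratio = 16.1 / 25.4 = 0.63386
d = 21.9 * 0.63386^0.8 = 15.2 cm

15.2


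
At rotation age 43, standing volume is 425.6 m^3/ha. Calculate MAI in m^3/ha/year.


Formula: MAI = Total Volume / Stand Age
MAI = 425.6 m^3/ha / 43 years
MAI = 9.9 m^3/ha/year

9.9


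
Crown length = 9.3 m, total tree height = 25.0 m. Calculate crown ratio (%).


Formula: Crown Ratio = (Crown Length / Total Height) * 100
CR = (9.3 m / 25.0 m) * 100
CR = 0.372 * 100 = 37.2%

37.2


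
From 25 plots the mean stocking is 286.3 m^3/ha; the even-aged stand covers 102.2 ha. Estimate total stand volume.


Formula: Total Volume = Mean Volume per ha * Total Area
Total Volume = 286.3 m^3/ha * 102.2 ha
Total Volume = 29260 m^3

29260


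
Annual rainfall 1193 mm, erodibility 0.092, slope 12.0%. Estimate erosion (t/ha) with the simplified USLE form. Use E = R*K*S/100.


Formula: E = R * K * S / 100  (simplified USLE)
R * K = 1193 * 0.092 = 109.756
E = 109.756 * 12.0 / 100 = 13.17 t/ha

13.17


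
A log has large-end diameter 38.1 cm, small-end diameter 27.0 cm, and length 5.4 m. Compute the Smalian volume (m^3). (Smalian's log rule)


Smalian: V = (A1 + A2)/2 * L,  A = pi*(D/200)^2
A1 = pi*(38.1/200)^2 = 0.114009 m^2
A2 = pi*(27.0/200)^2 = 0.057256 m^2
V = (0.114009+0.057256)/2*5.4 = 0.4624 m^3

0.4624


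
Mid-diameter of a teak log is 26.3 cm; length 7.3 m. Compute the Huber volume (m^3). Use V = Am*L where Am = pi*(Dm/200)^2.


Huber: V = Am * L,  Am = pi*(Dm/200)^2
Am = pi*(26.3/200)^2 = 0.054325 m^2
V = 0.054325*7.3 = 0.3966 m^3

0.3966


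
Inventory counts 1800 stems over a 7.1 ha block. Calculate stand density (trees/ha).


Formula: Stand Density = N_trees / Area_ha
Density = 1800 trees / 7.1 ha
Density = 254 trees/ha

254


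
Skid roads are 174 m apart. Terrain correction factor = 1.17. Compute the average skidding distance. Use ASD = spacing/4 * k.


Formula: ASD = (spacing / 4) * correction
Uncorrected distance = spacing / 4 = 174 / 4 = 43.5 m
ASD = 43.5 * 1.17 = 51 m

51


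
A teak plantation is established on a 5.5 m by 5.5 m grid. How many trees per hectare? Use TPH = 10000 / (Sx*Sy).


Formula: TPH = 10000 m^2/ha / (spacing_x * spacing_y)
Area per tree = 5.5 m * 5.5 m = 30.25 m^2
TPH = 10000 / 30.25 = 331 trees/ha

331


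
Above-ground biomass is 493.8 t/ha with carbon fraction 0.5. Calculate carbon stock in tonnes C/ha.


Formula: Carbon Stock = Biomass * Carbon Fraction
C = 493.8 t/ha * 0.5
C = 246.9 t C/ha

246.9


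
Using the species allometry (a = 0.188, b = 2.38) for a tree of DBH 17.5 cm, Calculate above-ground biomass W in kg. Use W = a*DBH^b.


Formula: W = a * DBH^b  (allometric power law)
DBH^b = 17.5^2.38 = 908.721
W = 0.188 * 908.721 = 170.8 kg

170.8


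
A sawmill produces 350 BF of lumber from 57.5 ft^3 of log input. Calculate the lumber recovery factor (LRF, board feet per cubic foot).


Formula: LRF = Lumber Output (BF) / Log Input (ft^3)
LRF = 350 BF / 57.5 ft^3
LRF = 6.09 BF/ft^3

6.09


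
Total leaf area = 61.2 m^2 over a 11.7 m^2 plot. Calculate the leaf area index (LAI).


Formula: LAI = total leaf area / ground area  (dimensionless)
LAI = 61.2 m^2 / 11.7 m^2
LAI = 5.23

5.23


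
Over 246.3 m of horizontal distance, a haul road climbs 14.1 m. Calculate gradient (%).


Formula: Gradient = rise / run * 100
Gradient = 14.1 / 246.3 * 100 = 5.7%

5.7


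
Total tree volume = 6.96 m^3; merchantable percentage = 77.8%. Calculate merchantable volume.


Formula: MV = V_total * (merchantable_pct / 100)
Merchantable fraction = 77.8% / 100 = 0.778
MV = 6.96 m^3 * 0.778 = 5.415 m^3

5.415


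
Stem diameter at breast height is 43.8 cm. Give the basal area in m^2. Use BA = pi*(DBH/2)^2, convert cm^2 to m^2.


Formula: BA = pi * (DBH/2)^2 / 10000  (cm^2 to m^2)
Radius = DBH/2 = 43.8/2 = 21.9 cm
BA = pi * 21.9^2 / 10000
   = 1506.7393 cm^2 / 10000
   = 0.1507 m^2

0.1507


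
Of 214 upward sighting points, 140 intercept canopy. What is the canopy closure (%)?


Formula: Canopy closure = covered points / total points * 100
Closure = 140 / 214 * 100
Closure = 0.6542 * 100 = 65.4%

65.4


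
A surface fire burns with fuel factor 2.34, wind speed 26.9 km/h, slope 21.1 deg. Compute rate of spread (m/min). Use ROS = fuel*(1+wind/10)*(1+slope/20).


Formula: ROS = fuel * (1 + wind/10) * (1 + slope/20)
Wind factor = 1 + 26.9/10 = 3.69
Slope factor = 1 + 21.1/20 = 2.055
ROS = 2.34 * 3.69 * 2.055 = 17.74 m/min

17.74


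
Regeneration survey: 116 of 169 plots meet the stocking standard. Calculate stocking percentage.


Formula: Stocking % = stocked plots / total plots * 100
Stocking = 116 / 169 * 100
Stocking = 0.6864 * 100 = 68.6%

68.6


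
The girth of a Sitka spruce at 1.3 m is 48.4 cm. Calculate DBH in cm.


Formula: DBH = C / pi
DBH = 48.4 / pi
pi = 3.14159...
DBH = 15.4 cm

15.4


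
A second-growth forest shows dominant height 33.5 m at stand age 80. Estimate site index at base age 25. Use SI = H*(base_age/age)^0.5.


Formula: SI = H_dom * (base_age / age)^0.5
Age ratio = 25 / 80 = 0.3125
sqrt(age_ratio) = 0.55902
SI = 33.5 * 0.55902 = 18.7 m

18.7


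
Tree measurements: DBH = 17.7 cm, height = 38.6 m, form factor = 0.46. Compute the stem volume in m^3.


Formula: V = pi * (DBH/200)^2 * H * ff
Radius = DBH/200 = 17.7/200 = 0.0885 m
Radius^2 = 0.0885^2 = 0.00783225 m^2
V = pi * 0.00783225 * 38.6 * 0.46
V = 0.437 m^3

0.437


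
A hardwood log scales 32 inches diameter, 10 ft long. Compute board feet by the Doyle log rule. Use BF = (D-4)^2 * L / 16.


Doyle: BF = (D - 4)^2 * L / 16
Adjusted diameter = 32 - 4 = 28 in
(D-4)^2 = 28^2 = 784
BF = 784 * 10 / 16 = 490 BF

490


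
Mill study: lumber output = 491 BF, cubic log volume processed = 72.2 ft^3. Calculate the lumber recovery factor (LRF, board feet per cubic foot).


Formula: LRF = Lumber Output (BF) / Log Input (ft^3)
LRF = 491 BF / 72.2 ft^3
LRF = 6.8 BF/ft^3

6.8


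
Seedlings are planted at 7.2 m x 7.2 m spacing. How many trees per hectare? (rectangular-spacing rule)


Formula: TPH = 10000 m^2/ha / (spacing_x * spacing_y)
Area per tree = 7.2 m * 7.2 m = 51.84 m^2
TPH = 10000 / 51.84 = 193 trees/ha

193


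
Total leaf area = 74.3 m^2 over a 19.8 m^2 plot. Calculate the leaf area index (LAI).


Formula: LAI = total leaf area / ground area  (dimensionless)
LAI = 74.3 m^2 / 19.8 m^2
LAI = 3.75

3.75


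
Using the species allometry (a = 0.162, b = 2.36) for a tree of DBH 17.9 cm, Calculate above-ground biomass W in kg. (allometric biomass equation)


Formula: W = a * DBH^b  (allometric power law)
DBH^b = 17.9^2.36 = 905.1763
W = 0.162 * 905.1763 = 146.6 kg

146.6


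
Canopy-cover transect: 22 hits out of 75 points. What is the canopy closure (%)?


Formula: Canopy closure = covered points / total points * 100
Closure = 22 / 75 * 100
Closure = 0.2933 * 100 = 29.3%

29.3


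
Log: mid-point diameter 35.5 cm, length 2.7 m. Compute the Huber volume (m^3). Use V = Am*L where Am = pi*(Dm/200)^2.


Huber: V = Am * L,  Am = pi*(Dm/200)^2
Am = pi*(35.5/200)^2 = 0.09898 m^2
V = 0.09898*2.7 = 0.2672 m^3

0.2672


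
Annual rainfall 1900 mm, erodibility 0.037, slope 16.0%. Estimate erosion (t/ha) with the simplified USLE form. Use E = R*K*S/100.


Formula: E = R * K * S / 100  (simplified USLE)
R * K = 1900 * 0.037 = 70.3
E = 70.3 * 16.0 / 100 = 11.25 t/ha

11.25


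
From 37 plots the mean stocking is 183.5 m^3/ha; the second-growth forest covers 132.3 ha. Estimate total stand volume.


Formula: Total Volume = Mean Volume per ha * Total Area
Total Volume = 183.5 m^3/ha * 132.3 ha
Total Volume = 24277 m^3

24277


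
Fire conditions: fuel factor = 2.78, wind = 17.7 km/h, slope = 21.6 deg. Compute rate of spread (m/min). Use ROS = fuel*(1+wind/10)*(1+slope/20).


Formula: ROS = fuel * (1 + wind/10) * (1 + slope/20)
Wind factor = 1 + 17.7/10 = 2.77
Slope factor = 1 + 21.6/20 = 2.08
ROS = 2.78 * 2.77 * 2.08 = 16.02 m/min

16.02


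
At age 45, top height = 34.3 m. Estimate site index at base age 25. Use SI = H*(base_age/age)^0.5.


Formula: SI = H_dom * (base_age / age)^0.5
Age ratio = 25 / 45 = 0.55556
sqrt(age_ratio) = 0.74536
SI = 34.3 * 0.74536 = 25.6 m

25.6


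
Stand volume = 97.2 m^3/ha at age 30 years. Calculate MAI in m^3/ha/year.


Formula: MAI = Total Volume / Stand Age
MAI = 97.2 m^3/ha / 30 years
MAI = 3.24 m^3/ha/year

3.24


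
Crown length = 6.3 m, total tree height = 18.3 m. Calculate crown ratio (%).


Formula: Crown Ratio = (Crown Length / Total Height) * 100
CR = (6.3 m / 18.3 m) * 100
CR = 0.3443 * 100 = 34.4%

34.4


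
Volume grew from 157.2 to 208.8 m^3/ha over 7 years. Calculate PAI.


Formula: PAI = (V_T2 - V_T1) / (T2 - T1)
Volume increment = 208.8 - 157.2 = 51.6 m^3/ha
PAI = 51.6 / 7 = 7.37 m^3/ha/year

7.37


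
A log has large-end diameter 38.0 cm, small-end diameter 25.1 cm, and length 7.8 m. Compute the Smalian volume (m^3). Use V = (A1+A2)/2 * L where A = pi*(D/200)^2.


Smalian: V = (A1 + A2)/2 * L,  A = pi*(D/200)^2
A1 = pi*(38.0/200)^2 = 0.113411 m^2
A2 = pi*(25.1/200)^2 = 0.049481 m^2
V = (0.113411+0.049481)/2*7.8 = 0.6353 m^3

0.6353


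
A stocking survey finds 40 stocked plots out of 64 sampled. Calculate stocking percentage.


Formula: Stocking % = stocked plots / total plots * 100
Stocking = 40 / 64 * 100
Stocking = 0.625 * 100 = 62.5%

62.5


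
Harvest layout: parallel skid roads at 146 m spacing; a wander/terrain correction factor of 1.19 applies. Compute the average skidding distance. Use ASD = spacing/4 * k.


Formula: ASD = (spacing / 4) * correction
Uncorrected distance = spacing / 4 = 146 / 4 = 36.5 m
ASD = 36.5 * 1.19 = 43 m

43


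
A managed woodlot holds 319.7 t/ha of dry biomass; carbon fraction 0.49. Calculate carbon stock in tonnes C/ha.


Formula: Carbon Stock = Biomass * Carbon Fraction
C = 319.7 t/ha * 0.49
C = 156.7 t C/ha

156.7


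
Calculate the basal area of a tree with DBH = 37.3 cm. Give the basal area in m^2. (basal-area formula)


Formula: BA = pi * (DBH/2)^2 / 10000  (cm^2 to m^2)
Radius = DBH/2 = 37.3/2 = 18.65 cm
BA = pi * 18.65^2 / 10000
   = 1092.7166 cm^2 / 10000
   = 0.1093 m^2

0.1093


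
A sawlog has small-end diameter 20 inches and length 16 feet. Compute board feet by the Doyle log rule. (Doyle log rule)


Doyle: BF = (D - 4)^2 * L / 16
Adjusted diameter = 20 - 4 = 16 in
(D-4)^2 = 16^2 = 256
BF = 256 * 16 / 16 = 256 BF

256


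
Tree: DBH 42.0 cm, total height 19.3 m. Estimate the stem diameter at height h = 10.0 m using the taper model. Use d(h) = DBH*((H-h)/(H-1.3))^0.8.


Taper: d(h) = DBH * ((H - h) / (H - 1.3))^0.8
Numerator = H - h = 19.3 - 10.0 = 9.3 m
Denominator = H - 1.3 = 19.3 - 1.3 = 18.0 m
Ratio = 9.3 / 18.0 = 0.51667
d = 42.0 * 0.51667^0.8 = 24.8 cm

24.8


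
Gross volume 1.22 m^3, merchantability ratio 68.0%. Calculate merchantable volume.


Formula: MV = V_total * (merchantable_pct / 100)
Merchantable fraction = 68.0% / 100 = 0.68
MV = 1.22 m^3 * 0.68 = 0.83 m^3

0.83


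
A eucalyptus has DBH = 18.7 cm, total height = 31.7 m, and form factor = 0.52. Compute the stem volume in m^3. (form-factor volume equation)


Formula: V = pi * (DBH/200)^2 * H * ff
Radius = DBH/200 = 18.7/200 = 0.0935 m
Radius^2 = 0.0935^2 = 0.00874225 m^2
V = pi * 0.00874225 * 31.7 * 0.52
V = 0.453 m^3

0.453


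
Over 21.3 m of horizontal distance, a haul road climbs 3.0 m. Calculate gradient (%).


Formula: Gradient = rise / run * 100
Gradient = 3.0 / 21.3 * 100 = 14.1%

14.1


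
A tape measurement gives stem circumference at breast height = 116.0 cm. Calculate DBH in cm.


Formula: DBH = C / pi
DBH = 116.0 / pi
pi = 3.14159...
DBH = 36.9 cm

36.9


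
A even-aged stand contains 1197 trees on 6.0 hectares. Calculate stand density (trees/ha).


Formula: Stand Density = N_trees / Area_ha
Density = 1197 trees / 6.0 ha
Density = 200 trees/ha

200


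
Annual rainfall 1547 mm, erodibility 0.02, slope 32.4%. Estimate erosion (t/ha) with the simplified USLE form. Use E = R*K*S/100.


Formula: E = R * K * S / 100  (simplified USLE)
R * K = 1547 * 0.02 = 30.94
E = 30.94 * 32.4 / 100 = 10.02 t/ha

10.02


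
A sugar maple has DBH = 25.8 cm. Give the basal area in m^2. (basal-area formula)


Formula: BA = pi * (DBH/2)^2 / 10000  (cm^2 to m^2)
Radius = DBH/2 = 25.8/2 = 12.9 cm
BA = pi * 12.9^2 / 10000
   = 522.7924 cm^2 / 10000
   = 0.0523 m^2

0.0523


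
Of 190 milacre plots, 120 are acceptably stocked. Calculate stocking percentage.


Formula: Stocking % = stocked plots / total plots * 100
Stocking = 120 / 190 * 100
Stocking = 0.6316 * 100 = 63.2%

63.2


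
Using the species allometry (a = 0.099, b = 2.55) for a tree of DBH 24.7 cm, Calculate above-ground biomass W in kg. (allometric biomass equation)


Formula: W = a * DBH^b  (allometric power law)
DBH^b = 24.7^2.55 = 3559.4036
W = 0.099 * 3559.4036 = 352.4 kg

352.4


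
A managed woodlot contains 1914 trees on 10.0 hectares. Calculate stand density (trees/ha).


Formula: Stand Density = N_trees / Area_ha
Density = 1914 trees / 10.0 ha
Density = 191 trees/ha

191


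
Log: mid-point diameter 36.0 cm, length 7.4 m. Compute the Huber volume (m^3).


Huber: V = Am * L,  Am = pi*(Dm/200)^2
Am = pi*(36.0/200)^2 = 0.101788 m^2
V = 0.101788*7.4 = 0.7532 m^3

0.7532


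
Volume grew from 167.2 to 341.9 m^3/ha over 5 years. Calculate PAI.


Formula: PAI = (V_T2 - V_T1) / (T2 - T1)
Volume increment = 341.9 - 167.2 = 174.7 m^3/ha
PAI = 174.7 / 5 = 34.94 m^3/ha/year

34.94


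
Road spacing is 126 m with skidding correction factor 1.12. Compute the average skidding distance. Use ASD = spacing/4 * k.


Formula: ASD = (spacing / 4) * correction
Uncorrected distance = spacing / 4 = 126 / 4 = 31.5 m
ASD = 31.5 * 1.12 = 35 m

35


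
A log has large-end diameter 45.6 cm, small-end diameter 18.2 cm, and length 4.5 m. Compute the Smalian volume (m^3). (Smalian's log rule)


Smalian: V = (A1 + A2)/2 * L,  A = pi*(D/200)^2
A1 = pi*(45.6/200)^2 = 0.163313 m^2
A2 = pi*(18.2/200)^2 = 0.026016 m^2
V = (0.163313+0.026016)/2*4.5 = 0.426 m^3

0.426


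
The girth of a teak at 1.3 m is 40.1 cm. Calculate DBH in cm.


Formula: DBH = C / pi
DBH = 40.1 / pi
pi = 3.14159...
DBH = 12.8 cm

12.8


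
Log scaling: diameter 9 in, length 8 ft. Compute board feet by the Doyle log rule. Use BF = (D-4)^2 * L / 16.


Doyle: BF = (D - 4)^2 * L / 16
Adjusted diameter = 9 - 4 = 5 in
(D-4)^2 = 5^2 = 25
BF = 25 * 8 / 16 = 13 BF

13


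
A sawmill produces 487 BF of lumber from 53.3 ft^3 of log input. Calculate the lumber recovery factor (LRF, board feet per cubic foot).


Formula: LRF = Lumber Output (BF) / Log Input (ft^3)
LRF = 487 BF / 53.3 ft^3
LRF = 9.14 BF/ft^3

9.14


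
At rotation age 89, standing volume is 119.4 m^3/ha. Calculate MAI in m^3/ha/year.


Formula: MAI = Total Volume / Stand Age
MAI = 119.4 m^3/ha / 89 years
MAI = 1.34 m^3/ha/year

1.34


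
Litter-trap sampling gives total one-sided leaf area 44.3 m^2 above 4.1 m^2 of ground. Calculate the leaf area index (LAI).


Formula: LAI = total leaf area / ground area  (dimensionless)
LAI = 44.3 m^2 / 4.1 m^2
LAI = 10.8

10.8


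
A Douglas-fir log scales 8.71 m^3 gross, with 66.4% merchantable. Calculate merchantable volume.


Formula: MV = V_total * (merchantable_pct / 100)
Merchantable fraction = 66.4% / 100 = 0.664
MV = 8.71 m^3 * 0.664 = 5.783 m^3

5.783


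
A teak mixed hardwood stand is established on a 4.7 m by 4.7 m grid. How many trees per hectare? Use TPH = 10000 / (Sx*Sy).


Formula: TPH = 10000 m^2/ha / (spacing_x * spacing_y)
Area per tree = 4.7 m * 4.7 m = 22.09 m^2
TPH = 10000 / 22.09 = 453 trees/ha

453


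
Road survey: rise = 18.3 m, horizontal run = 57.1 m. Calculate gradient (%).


Formula: Gradient = rise / run * 100
Gradient = 18.3 / 57.1 * 100 = 32.0%

32.0


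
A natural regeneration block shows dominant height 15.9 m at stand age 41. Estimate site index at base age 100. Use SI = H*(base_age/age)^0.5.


Formula: SI = H_dom * (base_age / age)^0.5
Age ratio = 100 / 41 = 2.43902
sqrt(age_ratio) = 1.56174
SI = 15.9 * 1.56174 = 24.8 m

24.8


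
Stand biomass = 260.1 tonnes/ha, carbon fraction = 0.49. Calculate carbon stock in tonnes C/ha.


Formula: Carbon Stock = Biomass * Carbon Fraction
C = 260.1 t/ha * 0.49
C = 127.4 t C/ha

127.4


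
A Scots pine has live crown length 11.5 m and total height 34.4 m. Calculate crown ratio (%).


Formula: Crown Ratio = (Crown Length / Total Height) * 100
CR = (11.5 m / 34.4 m) * 100
CR = 0.3343 * 100 = 33.4%

33.4


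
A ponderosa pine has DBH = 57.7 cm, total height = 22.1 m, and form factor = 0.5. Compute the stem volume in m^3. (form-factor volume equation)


Formula: V = pi * (DBH/200)^2 * H * ff
Radius = DBH/200 = 57.7/200 = 0.2885 m
Radius^2 = 0.2885^2 = 0.08323225 m^2
V = pi * 0.08323225 * 22.1 * 0.5
V = 2.889 m^3

2.889


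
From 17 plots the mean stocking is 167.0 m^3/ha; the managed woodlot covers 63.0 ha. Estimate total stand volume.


Formula: Total Volume = Mean Volume per ha * Total Area
Total Volume = 167.0 m^3/ha * 63.0 ha
Total Volume = 10521 m^3

10521


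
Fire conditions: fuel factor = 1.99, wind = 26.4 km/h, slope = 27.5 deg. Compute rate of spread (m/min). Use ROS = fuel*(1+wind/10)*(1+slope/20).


Formula: ROS = fuel * (1 + wind/10) * (1 + slope/20)
Wind factor = 1 + 26.4/10 = 3.64
Slope factor = 1 + 27.5/20 = 2.375
ROS = 1.99 * 3.64 * 2.375 = 17.2 m/min

17.2


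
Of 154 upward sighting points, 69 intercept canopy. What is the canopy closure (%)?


Formula: Canopy closure = covered points / total points * 100
Closure = 69 / 154 * 100
Closure = 0.4481 * 100 = 44.8%

44.8


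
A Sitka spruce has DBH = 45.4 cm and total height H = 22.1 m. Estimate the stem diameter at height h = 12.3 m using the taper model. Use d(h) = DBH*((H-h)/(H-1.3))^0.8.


Taper: d(h) = DBH * ((H - h) / (H - 1.3))^0.8
Numerator = H - h = 22.1 - 12.3 = 9.8 m
Denominator = H - 1.3 = 22.1 - 1.3 = 20.8 m
Ratio = 9.8 / 20.8 = 0.47115
d = 45.4 * 0.47115^0.8 = 24.9 cm

24.9


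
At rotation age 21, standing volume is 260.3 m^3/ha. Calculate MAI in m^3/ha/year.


Formula: MAI = Total Volume / Stand Age
MAI = 260.3 m^3/ha / 21 years
MAI = 12.4 m^3/ha/year

12.4


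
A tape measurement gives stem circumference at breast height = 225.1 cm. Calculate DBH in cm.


Formula: DBH = C / pi
DBH = 225.1 / pi
pi = 3.14159...
DBH = 71.7 cm

71.7


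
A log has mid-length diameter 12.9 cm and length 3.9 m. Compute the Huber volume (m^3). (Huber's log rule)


Huber: V = Am * L,  Am = pi*(Dm/200)^2
Am = pi*(12.9/200)^2 = 0.01307 m^2
V = 0.01307*3.9 = 0.051 m^3

0.051


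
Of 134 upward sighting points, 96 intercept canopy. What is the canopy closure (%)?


Formula: Canopy closure = covered points / total points * 100
Closure = 96 / 134 * 100
Closure = 0.7164 * 100 = 71.6%

71.6


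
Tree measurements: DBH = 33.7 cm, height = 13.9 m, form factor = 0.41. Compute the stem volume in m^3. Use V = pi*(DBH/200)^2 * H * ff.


Formula: V = pi * (DBH/200)^2 * H * ff
Radius = DBH/200 = 33.7/200 = 0.1685 m
Radius^2 = 0.1685^2 = 0.02839225 m^2
V = pi * 0.02839225 * 13.9 * 0.41
V = 0.508 m^3

0.508


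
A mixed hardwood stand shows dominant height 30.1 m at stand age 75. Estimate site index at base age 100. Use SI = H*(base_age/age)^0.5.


Formula: SI = H_dom * (base_age / age)^0.5
Age ratio = 100 / 75 = 1.33333
sqrt(age_ratio) = 1.1547
SI = 30.1 * 1.1547 = 34.8 m

34.8


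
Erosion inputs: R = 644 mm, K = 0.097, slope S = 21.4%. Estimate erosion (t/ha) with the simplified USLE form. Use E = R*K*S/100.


Formula: E = R * K * S / 100  (simplified USLE)
R * K = 644 * 0.097 = 62.468
E = 62.468 * 21.4 / 100 = 13.37 t/ha

13.37


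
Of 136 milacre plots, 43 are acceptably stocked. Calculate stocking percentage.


Formula: Stocking % = stocked plots / total plots * 100
Stocking = 43 / 136 * 100
Stocking = 0.3162 * 100 = 31.6%

31.6


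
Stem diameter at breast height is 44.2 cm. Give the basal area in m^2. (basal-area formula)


Formula: BA = pi * (DBH/2)^2 / 10000  (cm^2 to m^2)
Radius = DBH/2 = 44.2/2 = 22.1 cm
BA = pi * 22.1^2 / 10000
   = 1534.3853 cm^2 / 10000
   = 0.1534 m^2

0.1534


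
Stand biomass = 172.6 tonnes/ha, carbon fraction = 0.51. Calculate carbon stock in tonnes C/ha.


Formula: Carbon Stock = Biomass * Carbon Fraction
C = 172.6 t/ha * 0.51
C = 88.0 t C/ha

88.0


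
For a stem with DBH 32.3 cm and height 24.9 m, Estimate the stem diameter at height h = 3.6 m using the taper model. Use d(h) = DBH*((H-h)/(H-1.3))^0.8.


Taper: d(h) = DBH * ((H - h) / (H - 1.3))^0.8
Numerator = H - h = 24.9 - 3.6 = 21.3 m
Denominator = H - 1.3 = 24.9 - 1.3 = 23.6 m
Ratio = 21.3 / 23.6 = 0.90254
d = 32.3 * 0.90254^0.8 = 29.8 cm

29.8


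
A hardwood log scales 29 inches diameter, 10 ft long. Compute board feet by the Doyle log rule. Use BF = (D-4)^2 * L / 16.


Doyle: BF = (D - 4)^2 * L / 16
Adjusted diameter = 29 - 4 = 25 in
(D-4)^2 = 25^2 = 625
BF = 625 * 10 / 16 = 391 BF

391


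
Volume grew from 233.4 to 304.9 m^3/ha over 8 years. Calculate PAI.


Formula: PAI = (V_T2 - V_T1) / (T2 - T1)
Volume increment = 304.9 - 233.4 = 71.5 m^3/ha
PAI = 71.5 / 8 = 8.94 m^3/ha/year

8.94


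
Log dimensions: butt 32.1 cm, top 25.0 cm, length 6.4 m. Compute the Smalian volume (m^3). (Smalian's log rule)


Smalian: V = (A1 + A2)/2 * L,  A = pi*(D/200)^2
A1 = pi*(32.1/200)^2 = 0.080928 m^2
A2 = pi*(25.0/200)^2 = 0.049087 m^2
V = (0.080928+0.049087)/2*6.4 = 0.416 m^3

0.416


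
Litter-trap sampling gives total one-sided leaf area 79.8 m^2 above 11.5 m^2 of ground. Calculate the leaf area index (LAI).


Formula: LAI = total leaf area / ground area  (dimensionless)
LAI = 79.8 m^2 / 11.5 m^2
LAI = 6.94

6.94


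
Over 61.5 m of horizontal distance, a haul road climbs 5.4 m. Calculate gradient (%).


Formula: Gradient = rise / run * 100
Gradient = 5.4 / 61.5 * 100 = 8.8%

8.8


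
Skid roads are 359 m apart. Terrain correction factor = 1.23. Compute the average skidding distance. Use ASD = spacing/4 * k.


Formula: ASD = (spacing / 4) * correction
Uncorrected distance = spacing / 4 = 359 / 4 = 89.75 m
ASD = 89.75 * 1.23 = 110 m

110


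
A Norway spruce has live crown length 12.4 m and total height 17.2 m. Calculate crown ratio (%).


Formula: Crown Ratio = (Crown Length / Total Height) * 100
CR = (12.4 m / 17.2 m) * 100
CR = 0.7209 * 100 = 72.1%

72.1


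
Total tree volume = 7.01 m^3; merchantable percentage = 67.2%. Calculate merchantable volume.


Formula: MV = V_total * (merchantable_pct / 100)
Merchantable fraction = 67.2% / 100 = 0.672
MV = 7.01 m^3 * 0.672 = 4.711 m^3

4.711


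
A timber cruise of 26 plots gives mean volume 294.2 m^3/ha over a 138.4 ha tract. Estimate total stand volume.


Formula: Total Volume = Mean Volume per ha * Total Area
Total Volume = 294.2 m^3/ha * 138.4 ha
Total Volume = 40717 m^3

40717


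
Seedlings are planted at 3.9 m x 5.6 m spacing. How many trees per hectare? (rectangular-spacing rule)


Formula: TPH = 10000 m^2/ha / (spacing_x * spacing_y)
Area per tree = 3.9 m * 5.6 m = 21.84 m^2
TPH = 10000 / 21.84 = 458 trees/ha

458


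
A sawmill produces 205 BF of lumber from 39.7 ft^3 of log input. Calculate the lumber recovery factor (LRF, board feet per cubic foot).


Formula: LRF = Lumber Output (BF) / Log Input (ft^3)
LRF = 205 BF / 39.7 ft^3
LRF = 5.16 BF/ft^3

5.16


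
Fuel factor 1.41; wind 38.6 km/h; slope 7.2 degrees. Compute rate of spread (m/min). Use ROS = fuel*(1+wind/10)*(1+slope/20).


Formula: ROS = fuel * (1 + wind/10) * (1 + slope/20)
Wind factor = 1 + 38.6/10 = 4.86
Slope factor = 1 + 7.2/20 = 1.36
ROS = 1.41 * 4.86 * 1.36 = 9.32 m/min

9.32


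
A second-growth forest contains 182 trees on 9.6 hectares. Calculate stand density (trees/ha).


Formula: Stand Density = N_trees / Area_ha
Density = 182 trees / 9.6 ha
Density = 19 trees/ha

19


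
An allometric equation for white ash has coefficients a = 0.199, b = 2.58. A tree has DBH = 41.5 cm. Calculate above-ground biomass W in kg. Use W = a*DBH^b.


Formula: W = a * DBH^b  (allometric power law)
DBH^b = 41.5^2.58 = 14947.3461
W = 0.199 * 14947.3461 = 2974.5 kg

2974.5


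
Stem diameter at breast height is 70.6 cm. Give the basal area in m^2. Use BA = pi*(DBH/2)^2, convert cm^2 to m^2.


Formula: BA = pi * (DBH/2)^2 / 10000  (cm^2 to m^2)
Radius = DBH/2 = 70.6/2 = 35.3 cm
BA = pi * 35.3^2 / 10000
   = 3914.7072 cm^2 / 10000
   = 0.3915 m^2

0.3915


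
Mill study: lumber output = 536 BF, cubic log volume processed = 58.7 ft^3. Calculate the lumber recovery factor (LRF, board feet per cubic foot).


Formula: LRF = Lumber Output (BF) / Log Input (ft^3)
LRF = 536 BF / 58.7 ft^3
LRF = 9.13 BF/ft^3

9.13


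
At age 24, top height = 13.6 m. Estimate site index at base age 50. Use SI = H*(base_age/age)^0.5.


Formula: SI = H_dom * (base_age / age)^0.5
Age ratio = 50 / 24 = 2.08333
sqrt(age_ratio) = 1.44338
SI = 13.6 * 1.44338 = 19.6 m

19.6


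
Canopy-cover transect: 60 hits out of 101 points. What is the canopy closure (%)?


Formula: Canopy closure = covered points / total points * 100
Closure = 60 / 101 * 100
Closure = 0.5941 * 100 = 59.4%

59.4


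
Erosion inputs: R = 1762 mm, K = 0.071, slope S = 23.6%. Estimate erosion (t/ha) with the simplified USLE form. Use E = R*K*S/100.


Formula: E = R * K * S / 100  (simplified USLE)
R * K = 1762 * 0.071 = 125.102
E = 125.102 * 23.6 / 100 = 29.52 t/ha

29.52


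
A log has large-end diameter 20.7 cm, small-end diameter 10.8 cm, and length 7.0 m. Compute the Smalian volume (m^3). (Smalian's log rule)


Smalian: V = (A1 + A2)/2 * L,  A = pi*(D/200)^2
A1 = pi*(20.7/200)^2 = 0.033654 m^2
A2 = pi*(10.8/200)^2 = 0.009161 m^2
V = (0.033654+0.009161)/2*7.0 = 0.1499 m^3

0.1499


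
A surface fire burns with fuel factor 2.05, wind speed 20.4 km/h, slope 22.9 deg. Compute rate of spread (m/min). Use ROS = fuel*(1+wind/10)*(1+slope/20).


Formula: ROS = fuel * (1 + wind/10) * (1 + slope/20)
Wind factor = 1 + 20.4/10 = 3.04
Slope factor = 1 + 22.9/20 = 2.145
ROS = 2.05 * 3.04 * 2.145 = 13.37 m/min

13.37


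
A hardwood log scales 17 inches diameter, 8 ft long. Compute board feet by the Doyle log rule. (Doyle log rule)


Doyle: BF = (D - 4)^2 * L / 16
Adjusted diameter = 17 - 4 = 13 in
(D-4)^2 = 13^2 = 169
BF = 169 * 8 / 16 = 85 BF

85


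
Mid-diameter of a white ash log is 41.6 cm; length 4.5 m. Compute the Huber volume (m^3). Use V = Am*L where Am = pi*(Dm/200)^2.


Huber: V = Am * L,  Am = pi*(Dm/200)^2
Am = pi*(41.6/200)^2 = 0.135918 m^2
V = 0.135918*4.5 = 0.6116 m^3

0.6116


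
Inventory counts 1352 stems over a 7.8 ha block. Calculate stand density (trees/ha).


Formula: Stand Density = N_trees / Area_ha
Density = 1352 trees / 7.8 ha
Density = 173 trees/ha

173


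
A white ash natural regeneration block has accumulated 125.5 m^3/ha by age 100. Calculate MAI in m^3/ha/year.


Formula: MAI = Total Volume / Stand Age
MAI = 125.5 m^3/ha / 100 years
MAI = 1.26 m^3/ha/year

1.26


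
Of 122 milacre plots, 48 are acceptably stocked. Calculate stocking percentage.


Formula: Stocking % = stocked plots / total plots * 100
Stocking = 48 / 122 * 100
Stocking = 0.3934 * 100 = 39.3%

39.3


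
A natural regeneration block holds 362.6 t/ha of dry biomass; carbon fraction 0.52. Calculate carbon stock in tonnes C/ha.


Formula: Carbon Stock = Biomass * Carbon Fraction
C = 362.6 t/ha * 0.52
C = 188.6 t C/ha

188.6


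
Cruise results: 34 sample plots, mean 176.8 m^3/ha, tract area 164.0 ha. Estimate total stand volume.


Formula: Total Volume = Mean Volume per ha * Total Area
Total Volume = 176.8 m^3/ha * 164.0 ha
Total Volume = 28995 m^3

28995


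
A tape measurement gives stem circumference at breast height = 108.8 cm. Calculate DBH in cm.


Formula: DBH = C / pi
DBH = 108.8 / pi
pi = 3.14159...
DBH = 34.6 cm

34.6
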